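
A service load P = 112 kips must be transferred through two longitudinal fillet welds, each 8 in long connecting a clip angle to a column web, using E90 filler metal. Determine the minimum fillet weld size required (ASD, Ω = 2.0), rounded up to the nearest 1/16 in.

E90XX → F_EXX = 90 ksi.
Total weld length L = 16 in.
Required throat t_e = P × Ω / (0.6 F_EXX × L) = 112 × 2.0 / (0.6 × 90 × 16) = 0.2593 in.
Required leg w = t_e / 0.707 = 0.3667 in → use 3/8 in.

w = 3/8 in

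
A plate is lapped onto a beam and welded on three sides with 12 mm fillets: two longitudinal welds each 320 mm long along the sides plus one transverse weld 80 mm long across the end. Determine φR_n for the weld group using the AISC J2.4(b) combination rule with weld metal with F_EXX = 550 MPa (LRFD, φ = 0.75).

t_e = 0.707 × 12 = 8.484 mm.
R_nwl = 0.6 × 550 × 8.484 × 640 × 10⁻³ = 1792 kN (longitudinal, 2 welds).
R_nwt = 0.6 × 550 × 8.484 × 80 × 10⁻³ = 224 kN (transverse, base value).
(i) R_nwl + R_nwt = 2016 kN; (ii) 0.85 R_nwl + 1.5 R_nwt = 1859 kN.
R_n = max = 2016 kN [governs: (i)]; φR_n = 1512 kN.

φR_n ≈ 1510 kN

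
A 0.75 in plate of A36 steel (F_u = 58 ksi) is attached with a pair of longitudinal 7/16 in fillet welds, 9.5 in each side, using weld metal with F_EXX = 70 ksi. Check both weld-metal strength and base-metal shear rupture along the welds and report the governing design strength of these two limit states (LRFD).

t_e = 0.707 × 0.4375 = 0.3093 in; L = 19 in.
Weld metal: φR_n = 0.75 × 0.6 × 70 × 0.3093 × 19 = 185.1 kips.
Base metal (shear rupture): φR_n = 0.75 × 0.6 × 58 × 0.75 × 19 = 371.9 kips.
Governing: weld metal.

φR_n ≈ 185 kips (weld metal governs)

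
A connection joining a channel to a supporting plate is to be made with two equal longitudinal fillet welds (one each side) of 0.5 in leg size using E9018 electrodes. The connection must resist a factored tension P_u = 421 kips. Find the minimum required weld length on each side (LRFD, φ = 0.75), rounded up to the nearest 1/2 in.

L = 15 in on each side

E90XX → F_EXX = 90 ksi.
Throat t_e = 0.707 × 0.5 = 0.3535 in.
φr_n = 0.75 × 0.6 × 90 × 0.3535 = 14.32 kips/in.
L_req = P_u / φr_n = 421 / 14.32 = 29.41 in total.
Per side: 29.41 / 2 = 14.7 in.
Round up → use L = 15 in on each side.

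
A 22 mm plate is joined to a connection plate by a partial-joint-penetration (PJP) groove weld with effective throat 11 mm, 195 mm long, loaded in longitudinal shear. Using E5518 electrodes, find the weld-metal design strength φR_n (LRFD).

E55XX → F_EXX = 550 MPa.
Effective throat (given) t_e = 11 mm.
A_we = 11 × 195 = 2145 mm².
F_nw = 0.6 F_EXX = 330 MPa.
φR_n = 0.75 × 330 × 2145 × 10⁻³ = 530.9 kN.

φR_n ≈ 531 kN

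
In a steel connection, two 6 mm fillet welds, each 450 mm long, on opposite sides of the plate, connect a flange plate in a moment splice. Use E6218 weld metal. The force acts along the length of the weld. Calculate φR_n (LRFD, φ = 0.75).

E62XX → F_EXX = 620 MPa.
Effective throat t_e = 0.707 × 6 = 4.242 mm.
Total length L = 900 mm; A_we = 4.242 × 900 = 3818 mm².
F_nw = 0.6 F_EXX = 0.6 × 620 = 372 MPa.
φR_n = 0.75 × 372 × 3818 × 10⁻³ = 1065 kN.

φR_n ≈ 1070 kN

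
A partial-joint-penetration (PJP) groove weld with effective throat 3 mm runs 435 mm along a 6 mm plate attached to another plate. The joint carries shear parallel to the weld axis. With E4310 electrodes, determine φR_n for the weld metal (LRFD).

φR_n ≈ 253 kN

E43XX → F_EXX = 430 MPa.
Effective throat (given) t_e = 3 mm.
A_we = 3 × 435 = 1305 mm².
F_nw = 0.6 F_EXX = 258 MPa.
φR_n = 0.75 × 258 × 1305 × 10⁻³ = 252.5 kN.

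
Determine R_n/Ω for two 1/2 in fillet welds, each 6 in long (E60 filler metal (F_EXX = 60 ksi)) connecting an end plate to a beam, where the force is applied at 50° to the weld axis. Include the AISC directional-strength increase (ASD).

R_n/Ω ≈ 102 kips

t_e = 0.707 × 0.5 = 0.3535 in; A_we = 0.3535 × 12 = 4.242 in².
Directional factor: 1.0 + 0.5 sin^1.5(50°) = 1.335.
F_nw = 0.6 × 60 × 1.335 = 48.07 ksi.
R_n/Ω = (48.07 × 4.242) / 2.0 = 102 kips.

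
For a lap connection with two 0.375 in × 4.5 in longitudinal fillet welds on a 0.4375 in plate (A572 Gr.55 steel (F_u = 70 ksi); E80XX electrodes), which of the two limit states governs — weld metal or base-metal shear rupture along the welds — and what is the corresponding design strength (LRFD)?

φR_n ≈ 85.9 kips (weld metal governs)

E80XX → F_EXX = 80 ksi.
t_e = 0.707 × 0.375 = 0.2651 in; L = 9 in.
Weld metal: φR_n = 0.75 × 0.6 × 80 × 0.2651 × 9 = 85.9 kips.
Base metal (shear rupture): φR_n = 0.75 × 0.6 × 70 × 0.4375 × 9 = 124 kips.
Governing: weld metal.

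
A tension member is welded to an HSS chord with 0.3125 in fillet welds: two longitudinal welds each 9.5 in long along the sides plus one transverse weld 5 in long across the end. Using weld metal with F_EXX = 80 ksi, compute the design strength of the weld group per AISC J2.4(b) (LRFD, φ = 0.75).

φR_n ≈ 191 kips

t_e = 0.707 × 0.3125 = 0.2209 in.
R_nwl = 0.6 × 80 × 0.2209 × 19 = 201.5 kips (longitudinal, 2 welds).
R_nwt = 0.6 × 80 × 0.2209 × 5 = 53.02 kips (transverse, base value).
(i) R_nwl + R_nwt = 254.5 kips; (ii) 0.85 R_nwl + 1.5 R_nwt = 250.8 kips.
R_n = max = 254.5 kips [governs: (i)]; φR_n = 190.9 kips.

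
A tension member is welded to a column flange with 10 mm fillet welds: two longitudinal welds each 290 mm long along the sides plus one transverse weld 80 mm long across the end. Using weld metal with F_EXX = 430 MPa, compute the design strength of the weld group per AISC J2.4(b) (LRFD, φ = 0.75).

t_e = 0.707 × 10 = 7.07 mm.
R_nwl = 0.6 × 430 × 7.07 × 580 × 10⁻³ = 1058 kN (longitudinal, 2 welds).
R_nwt = 0.6 × 430 × 7.07 × 80 × 10⁻³ = 145.9 kN (transverse, base value).
(i) R_nwl + R_nwt = 1204 kN; (ii) 0.85 R_nwl + 1.5 R_nwt = 1118 kN.
R_n = max = 1204 kN [governs: (i)]; φR_n = 902.9 kN.

φR_n ≈ 903 kN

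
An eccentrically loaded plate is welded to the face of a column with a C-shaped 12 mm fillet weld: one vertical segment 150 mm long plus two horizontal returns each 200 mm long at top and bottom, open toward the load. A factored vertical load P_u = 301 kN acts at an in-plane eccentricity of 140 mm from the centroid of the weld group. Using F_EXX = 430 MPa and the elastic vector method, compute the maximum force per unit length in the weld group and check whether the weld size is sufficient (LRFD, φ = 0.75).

Total weld length L_w = 550 mm. Treat welds as unit-width lines.
Centroid: x̄ = 2×200×100 / 550 = 72.73 mm from the vertical weld.
Polar moment about centroid: J = I_x + I_y = [150³/12 + 2×200×75²] + [150×72.73² + 2(200³/12 + 200×27.27²)] = 4955000 mm³.
Direct shear f_v = P/L_w = 301×10³ / 550 = 547.3 N/mm (vertical).
Torsion M = P·e = 301×10³ × 140 = 42140000 N·mm.
Critical point at (x, y) = (127.3, 75) from centroid. f_tx = M·y/J = 637.8 N/mm; f_ty = M·x/J = 1082 N/mm.
Resultant f_max = √[f_tx² + (f_v + f_ty)²] = √[637.8² + (547.3 + 1082)²] = 1750 N/mm.
Capacity per unit length: φr_n = 0.75 × 0.6 × 430 × (0.707 × 12) = 1642 N/mm.
1750 > 1642 → NOT adequate.

f_max ≈ 1750 N/mm; NOT adequate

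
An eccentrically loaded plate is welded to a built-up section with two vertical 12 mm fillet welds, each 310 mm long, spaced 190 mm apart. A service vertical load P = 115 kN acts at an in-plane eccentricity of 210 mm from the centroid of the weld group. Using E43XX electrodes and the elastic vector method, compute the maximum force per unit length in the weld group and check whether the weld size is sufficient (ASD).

f_max ≈ 536 N/mm; adequate

E43XX → F_EXX = 430 MPa.
Total weld length L_w = 620 mm. Treat welds as unit-width lines.
Polar moment about centroid: J = 2[d³/12 + d(b/2)²] = 2[310³/12 + 310×95²] = 10560000 mm³.
Direct shear f_v = P/L_w = 115×10³ / 620 = 185.5 N/mm (vertical).
Torsion M = P·e = 115×10³ × 210 = 24150000 N·mm.
Critical point at (x, y) = (95, 155) from centroid. f_tx = M·y/J = 354.5 N/mm; f_ty = M·x/J = 217.2 N/mm.
Resultant f_max = √[f_tx² + (f_v + f_ty)²] = √[354.5² + (185.5 + 217.2)²] = 536.5 N/mm.
Capacity per unit length: r_n/Ω = (1/2.0) × 0.6 × 430 × (0.707 × 12) = 1094 N/mm.
536.5 ≤ 1094 → adequate.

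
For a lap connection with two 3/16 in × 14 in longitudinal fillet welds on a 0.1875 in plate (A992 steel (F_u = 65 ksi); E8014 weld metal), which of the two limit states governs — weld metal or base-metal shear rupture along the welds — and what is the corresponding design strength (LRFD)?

E80XX → F_EXX = 80 ksi.
t_e = 0.707 × 0.1875 = 0.1326 in; L = 28 in.
Weld metal: φR_n = 0.75 × 0.6 × 80 × 0.1326 × 28 = 133.6 kip.
Base metal (shear rupture): φR_n = 0.75 × 0.6 × 65 × 0.1875 × 28 = 153.6 kip.
Governing: weld metal.

φR_n ≈ 134 kip (weld metal governs)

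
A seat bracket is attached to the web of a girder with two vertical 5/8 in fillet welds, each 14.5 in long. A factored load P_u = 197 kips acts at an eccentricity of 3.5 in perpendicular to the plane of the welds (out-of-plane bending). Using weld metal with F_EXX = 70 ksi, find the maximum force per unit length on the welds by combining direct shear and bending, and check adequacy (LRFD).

L_w = 2 × 14.5 = 29 in; section modulus (unit throat) S = 2 × L²/6 = 70.08 in².
Direct shear f_v = P/L_w = 197/29 = 6.793 kip/in.
Moment M = P × e = 197 × 3.5 = 689.5 kip·in; bending f_b = M/S = 9.838 kip/in.
f_max = √(f_v² + f_b²) = √(6.793² + 9.838²) = 11.96 kip/in.
φr_n = 0.75 × 0.6 × 70 × (0.707 × 0.625) = 13.92 kip/in → adequate.

f_max ≈ 12 kip/in; adequate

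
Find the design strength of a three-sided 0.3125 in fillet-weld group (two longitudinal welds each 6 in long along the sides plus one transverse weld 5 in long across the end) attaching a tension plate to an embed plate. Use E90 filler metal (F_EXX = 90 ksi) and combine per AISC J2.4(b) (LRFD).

t_e = 0.707 × 0.3125 = 0.2209 in.
R_nwl = 0.6 × 90 × 0.2209 × 12 = 143.2 kips (longitudinal, 2 welds).
R_nwt = 0.6 × 90 × 0.2209 × 5 = 59.65 kips (transverse, base value).
(i) R_nwl + R_nwt = 202.8 kips; (ii) 0.85 R_nwl + 1.5 R_nwt = 211.2 kips.
R_n = max = 211.2 kips [governs: (ii)]; φR_n = 158.4 kips.

φR_n ≈ 158 kips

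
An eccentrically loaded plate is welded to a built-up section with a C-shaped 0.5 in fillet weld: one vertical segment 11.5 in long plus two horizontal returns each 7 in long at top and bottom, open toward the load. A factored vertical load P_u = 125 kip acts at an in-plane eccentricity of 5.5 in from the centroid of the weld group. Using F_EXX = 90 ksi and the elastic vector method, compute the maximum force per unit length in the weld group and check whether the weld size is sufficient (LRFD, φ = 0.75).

Total weld length L_w = 25.5 in. Treat welds as unit-width lines.
Centroid: x̄ = 2×7×3.5 / 25.5 = 1.922 in from the vertical weld.
Polar moment about centroid: J = I_x + I_y = [11.5³/12 + 2×7×5.75²] + [11.5×1.922² + 2(7³/12 + 7×1.578²)] = 724.1 in³.
Direct shear f_v = P/L_w = 125 / 25.5 = 4.902 kip/in (vertical).
Torsion M = P·e = 125 × 5.5 = 687.5 kip·in.
Critical point at (x, y) = (5.078, 5.75) from centroid. f_tx = M·y/J = 5.459 kip/in; f_ty = M·x/J = 4.822 kip/in.
Resultant f_max = √[f_tx² + (f_v + f_ty)²] = √[5.459² + (4.902 + 4.822)²] = 11.15 kip/in.
Capacity per unit length: φr_n = 0.75 × 0.6 × 90 × (0.707 × 0.5) = 14.32 kip/in.
11.15 ≤ 14.32 → adequate.

f_max ≈ 11.2 kip/in; adequate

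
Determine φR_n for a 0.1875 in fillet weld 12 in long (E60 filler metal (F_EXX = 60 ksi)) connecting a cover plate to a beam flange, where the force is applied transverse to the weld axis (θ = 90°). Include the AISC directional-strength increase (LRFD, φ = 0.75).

φR_n ≈ 64.4 kip

t_e = 0.707 × 0.1875 = 0.1326 in; A_we = 0.1326 × 12 = 1.591 in².
Directional factor: 1.0 + 0.5 sin^1.5(90°) = 1.5.
F_nw = 0.6 × 60 × 1.5 = 54 ksi.
φR_n = 0.75 × 54 × 1.591 = 64.43 kip.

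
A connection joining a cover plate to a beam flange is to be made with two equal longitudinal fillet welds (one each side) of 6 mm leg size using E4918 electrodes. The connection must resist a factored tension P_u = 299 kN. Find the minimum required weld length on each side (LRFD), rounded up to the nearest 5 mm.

L = 160 mm on each side

E49XX → F_EXX = 490 MPa.
Throat t_e = 0.707 × 6 = 4.242 mm.
φr_n = 0.75 × 0.6 × 490 × 4.242 × 10⁻³ = 0.9354 kN/mm.
L_req = P_u / φr_n = 299 / 0.9354 = 319.7 mm total.
Per side: 319.7 / 2 = 159.8 mm.
Round up → use L = 160 mm on each side.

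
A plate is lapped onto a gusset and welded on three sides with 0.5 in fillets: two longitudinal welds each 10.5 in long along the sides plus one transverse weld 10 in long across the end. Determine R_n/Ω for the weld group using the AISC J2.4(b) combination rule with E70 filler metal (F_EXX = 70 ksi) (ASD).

R_n/Ω ≈ 244 kips

t_e = 0.707 × 0.5 = 0.3535 in.
R_nwl = 0.6 × 70 × 0.3535 × 21 = 311.8 kips (longitudinal, 2 welds).
R_nwt = 0.6 × 70 × 0.3535 × 10 = 148.5 kips (transverse, base value).
(i) R_nwl + R_nwt = 460.3 kips; (ii) 0.85 R_nwl + 1.5 R_nwt = 487.7 kips.
R_n = max = 487.7 kips [governs: (ii)]; R_n/Ω = 243.9 kips.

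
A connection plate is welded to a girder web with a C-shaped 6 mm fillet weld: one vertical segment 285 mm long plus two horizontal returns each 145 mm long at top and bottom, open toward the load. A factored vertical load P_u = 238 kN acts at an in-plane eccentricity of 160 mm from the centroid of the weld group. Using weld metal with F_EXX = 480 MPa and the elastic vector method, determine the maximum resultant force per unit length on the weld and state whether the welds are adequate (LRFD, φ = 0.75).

Total weld length L_w = 575 mm. Treat welds as unit-width lines.
Centroid: x̄ = 2×145×72.5 / 575 = 36.57 mm from the vertical weld.
Polar moment about centroid: J = I_x + I_y = [285³/12 + 2×145×142.5²] + [285×36.57² + 2(145³/12 + 145×35.93²)] = 9082000 mm³.
Direct shear f_v = P/L_w = 238×10³ / 575 = 413.9 N/mm (vertical).
Torsion M = P·e = 238×10³ × 160 = 38080000 N·mm.
Critical point at (x, y) = (108.4, 142.5) from centroid. f_tx = M·y/J = 597.5 N/mm; f_ty = M·x/J = 454.7 N/mm.
Resultant f_max = √[f_tx² + (f_v + f_ty)²] = √[597.5² + (413.9 + 454.7)²] = 1054 N/mm.
Capacity per unit length: φr_n = 0.75 × 0.6 × 480 × (0.707 × 6) = 916.3 N/mm.
1054 > 916.3 → NOT adequate.

f_max ≈ 1050 N/mm; NOT adequate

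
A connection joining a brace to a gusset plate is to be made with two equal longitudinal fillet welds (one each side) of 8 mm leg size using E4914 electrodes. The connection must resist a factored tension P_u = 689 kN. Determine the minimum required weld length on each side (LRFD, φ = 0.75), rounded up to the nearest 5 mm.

L = 280 mm on each side

E49XX → F_EXX = 490 MPa.
Throat t_e = 0.707 × 8 = 5.656 mm.
φr_n = 0.75 × 0.6 × 490 × 5.656 × 10⁻³ = 1.247 kN/mm.
L_req = P_u / φr_n = 689 / 1.247 = 552.5 mm total.
Per side: 552.5 / 2 = 276.2 mm.
Round up → use L = 280 mm on each side.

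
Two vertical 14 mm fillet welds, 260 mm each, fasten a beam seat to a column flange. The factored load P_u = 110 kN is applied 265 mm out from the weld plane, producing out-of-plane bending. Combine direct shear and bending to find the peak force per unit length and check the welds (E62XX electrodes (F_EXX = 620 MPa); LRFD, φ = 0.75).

L_w = 2 × 260 = 520 mm; section modulus (unit throat) S = 2 × L²/6 = 22530 mm².
Direct shear f_v = P/L_w = 110×10³/520 = 211.5 N/mm.
Moment M = P × e = 110×10³ × 265 = 29150000 N·mm; bending f_b = M/S = 1294 N/mm.
f_max = √(f_v² + f_b²) = √(211.5² + 1294²) = 1311 N/mm.
φr_n = 0.75 × 0.6 × 620 × (0.707 × 14) = 2762 N/mm → adequate.

f_max ≈ 1310 N/mm; adequate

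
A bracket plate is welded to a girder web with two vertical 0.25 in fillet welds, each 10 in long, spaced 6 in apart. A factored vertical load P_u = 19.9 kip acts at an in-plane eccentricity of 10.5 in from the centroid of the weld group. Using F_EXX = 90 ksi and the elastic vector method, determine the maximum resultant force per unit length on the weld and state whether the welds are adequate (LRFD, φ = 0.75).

Total weld length L_w = 20 in. Treat welds as unit-width lines.
Polar moment about centroid: J = 2[d³/12 + d(b/2)²] = 2[10³/12 + 10×3²] = 346.7 in³.
Direct shear f_v = P/L_w = 19.9 / 20 = 0.995 kip/in (vertical).
Torsion M = P·e = 19.9 × 10.5 = 208.95 kip·in.
Critical point at (x, y) = (3, 5) from centroid. f_tx = M·y/J = 3.014 kip/in; f_ty = M·x/J = 1.808 kip/in.
Resultant f_max = √[f_tx² + (f_v + f_ty)²] = √[3.014² + (0.995 + 1.808)²] = 4.116 kip/in.
Capacity per unit length: φr_n = 0.75 × 0.6 × 90 × (0.707 × 0.25) = 7.158 kip/in.
4.116 ≤ 7.158 → adequate.

f_max ≈ 4.12 kip/in; adequate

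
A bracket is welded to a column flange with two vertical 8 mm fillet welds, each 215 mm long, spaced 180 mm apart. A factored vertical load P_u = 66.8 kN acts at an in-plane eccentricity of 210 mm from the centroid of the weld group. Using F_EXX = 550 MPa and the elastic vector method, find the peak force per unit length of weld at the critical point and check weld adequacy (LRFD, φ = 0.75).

f_max ≈ 497 N/mm; adequate

Total weld length L_w = 430 mm. Treat welds as unit-width lines.
Polar moment about centroid: J = 2[d³/12 + d(b/2)²] = 2[215³/12 + 215×90²] = 5139000 mm³.
Direct shear f_v = P/L_w = 66.8×10³ / 430 = 155.3 N/mm (vertical).
Torsion M = P·e = 66.8×10³ × 210 = 14028000 N·mm.
Critical point at (x, y) = (90, 107.5) from centroid. f_tx = M·y/J = 293.4 N/mm; f_ty = M·x/J = 245.7 N/mm.
Resultant f_max = √[f_tx² + (f_v + f_ty)²] = √[293.4² + (155.3 + 245.7)²] = 496.9 N/mm.
Capacity per unit length: φr_n = 0.75 × 0.6 × 550 × (0.707 × 8) = 1400 N/mm.
496.9 ≤ 1400 → adequate.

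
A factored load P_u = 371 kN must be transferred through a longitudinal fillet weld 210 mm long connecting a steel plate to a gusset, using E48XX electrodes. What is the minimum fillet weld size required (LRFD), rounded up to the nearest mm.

E48XX → F_EXX = 480 MPa.
Total weld length L = 210 mm.
Required throat t_e = P_u / (φ × 0.6 F_EXX × L) = 371 / (0.75 × 0.6 × 480 × 210 × 10⁻³) = 8.179 mm.
Required leg w = t_e / 0.707 = 11.57 mm → use 12 mm.

w = 12 mm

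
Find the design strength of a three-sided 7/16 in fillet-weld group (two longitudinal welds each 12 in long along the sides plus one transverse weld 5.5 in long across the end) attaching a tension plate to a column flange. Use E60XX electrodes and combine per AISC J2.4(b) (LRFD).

E60XX → F_EXX = 60 ksi.
t_e = 0.707 × 0.4375 = 0.3093 in.
R_nwl = 0.6 × 60 × 0.3093 × 24 = 267.2 kips (longitudinal, 2 welds).
R_nwt = 0.6 × 60 × 0.3093 × 5.5 = 61.24 kips (transverse, base value).
(i) R_nwl + R_nwt = 328.5 kips; (ii) 0.85 R_nwl + 1.5 R_nwt = 319 kips.
R_n = max = 328.5 kips [governs: (i)]; φR_n = 246.4 kips.

φR_n ≈ 246 kips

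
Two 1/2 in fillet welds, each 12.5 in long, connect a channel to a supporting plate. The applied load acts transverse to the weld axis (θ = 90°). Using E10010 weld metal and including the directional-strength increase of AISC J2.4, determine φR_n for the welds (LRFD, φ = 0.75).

E100XX → F_EXX = 100 ksi.
t_e = 0.707 × 0.5 = 0.3535 in; A_we = 0.3535 × 25 = 8.838 in².
Directional factor: 1.0 + 0.5 sin^1.5(90°) = 1.5.
F_nw = 0.6 × 100 × 1.5 = 90 ksi.
φR_n = 0.75 × 90 × 8.838 = 596.5 kip.

φR_n ≈ 597 kip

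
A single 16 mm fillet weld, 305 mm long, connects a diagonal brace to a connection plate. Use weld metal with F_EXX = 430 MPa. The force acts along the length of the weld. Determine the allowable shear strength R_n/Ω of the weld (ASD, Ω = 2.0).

R_n/Ω ≈ 445 kN

Effective throat t_e = 0.707 × 16 = 11.31 mm.
Total length L = 305 mm; A_we = 11.31 × 305 = 3450 mm².
F_nw = 0.6 F_EXX = 0.6 × 430 = 258 MPa.
R_n = 258 × 3450 × 10⁻³ = 890.1 kN; R_n/Ω = 890.1/2.0 = 445.1 kN.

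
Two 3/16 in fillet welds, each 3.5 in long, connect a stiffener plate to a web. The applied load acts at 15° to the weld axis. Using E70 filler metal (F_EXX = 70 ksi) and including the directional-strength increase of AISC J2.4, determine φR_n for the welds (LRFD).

t_e = 0.707 × 0.1875 = 0.1326 in; A_we = 0.1326 × 7 = 0.9279 in².
Directional factor: 1.0 + 0.5 sin^1.5(15°) = 1.066.
F_nw = 0.6 × 70 × 1.066 = 44.77 ksi.
φR_n = 0.75 × 44.77 × 0.9279 = 31.15 kip.

φR_n ≈ 31.2 kip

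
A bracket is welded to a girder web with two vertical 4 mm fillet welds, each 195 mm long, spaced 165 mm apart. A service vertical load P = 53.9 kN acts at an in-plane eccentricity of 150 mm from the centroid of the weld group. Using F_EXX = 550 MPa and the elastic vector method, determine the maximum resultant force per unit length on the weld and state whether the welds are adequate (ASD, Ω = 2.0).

Total weld length L_w = 390 mm. Treat welds as unit-width lines.
Polar moment about centroid: J = 2[d³/12 + d(b/2)²] = 2[195³/12 + 195×82.5²] = 3890000 mm³.
Direct shear f_v = P/L_w = 53.9×10³ / 390 = 138.2 N/mm (vertical).
Torsion M = P·e = 53.9×10³ × 150 = 8085000 N·mm.
Critical point at (x, y) = (82.5, 97.5) from centroid. f_tx = M·y/J = 202.6 N/mm; f_ty = M·x/J = 171.5 N/mm.
Resultant f_max = √[f_tx² + (f_v + f_ty)²] = √[202.6² + (138.2 + 171.5)²] = 370.1 N/mm.
Capacity per unit length: r_n/Ω = (1/2.0) × 0.6 × 550 × (0.707 × 4) = 466.6 N/mm.
370.1 ≤ 466.6 → adequate.

f_max ≈ 370 N/mm; adequate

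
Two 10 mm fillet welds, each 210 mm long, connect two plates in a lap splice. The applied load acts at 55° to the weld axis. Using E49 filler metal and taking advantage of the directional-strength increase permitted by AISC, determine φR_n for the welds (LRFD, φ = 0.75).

E49XX → F_EXX = 490 MPa.
t_e = 0.707 × 10 = 7.07 mm; A_we = 7.07 × 420 = 2969 mm².
Directional factor: 1.0 + 0.5 sin^1.5(55°) = 1.371.
F_nw = 0.6 × 490 × 1.371 = 403 MPa.
φR_n = 0.75 × 403 × 2969 × 10⁻³ = 897.5 kN.

φR_n ≈ 897 kN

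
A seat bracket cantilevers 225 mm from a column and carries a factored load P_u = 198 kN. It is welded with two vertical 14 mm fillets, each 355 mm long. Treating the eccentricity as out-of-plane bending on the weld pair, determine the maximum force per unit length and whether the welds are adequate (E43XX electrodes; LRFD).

f_max ≈ 1100 N/mm; adequate

E43XX → F_EXX = 430 MPa.
L_w = 2 × 355 = 710 mm; section modulus (unit throat) S = 2 × L²/6 = 42010 mm².
Direct shear f_v = P/L_w = 198×10³/710 = 278.9 N/mm.
Moment M = P × e = 198×10³ × 225 = 44550000 N·mm; bending f_b = M/S = 1061 N/mm.
f_max = √(f_v² + f_b²) = √(278.9² + 1061²) = 1097 N/mm.
φr_n = 0.75 × 0.6 × 430 × (0.707 × 14) = 1915 N/mm → adequate.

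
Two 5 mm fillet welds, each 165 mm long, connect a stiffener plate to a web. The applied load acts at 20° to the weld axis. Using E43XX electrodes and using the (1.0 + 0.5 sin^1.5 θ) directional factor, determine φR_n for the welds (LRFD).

E43XX → F_EXX = 430 MPa.
t_e = 0.707 × 5 = 3.535 mm; A_we = 3.535 × 330 = 1167 mm².
Directional factor: 1.0 + 0.5 sin^1.5(20°) = 1.1.
F_nw = 0.6 × 430 × 1.1 = 283.8 MPa.
φR_n = 0.75 × 283.8 × 1167 × 10⁻³ = 248.3 kN.

φR_n ≈ 248 kN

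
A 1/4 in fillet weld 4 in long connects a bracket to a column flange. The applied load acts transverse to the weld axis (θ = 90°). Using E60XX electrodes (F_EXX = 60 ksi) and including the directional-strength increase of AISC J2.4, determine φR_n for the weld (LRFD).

φR_n ≈ 28.6 kip

t_e = 0.707 × 0.25 = 0.1767 in; A_we = 0.1767 × 4 = 0.707 in².
Directional factor: 1.0 + 0.5 sin^1.5(90°) = 1.5.
F_nw = 0.6 × 60 × 1.5 = 54 ksi.
φR_n = 0.75 × 54 × 0.707 = 28.63 kip.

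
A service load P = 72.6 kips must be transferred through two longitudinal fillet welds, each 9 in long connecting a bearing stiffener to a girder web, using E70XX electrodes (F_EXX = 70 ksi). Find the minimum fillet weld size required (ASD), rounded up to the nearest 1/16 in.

w = 5/16 in

Total weld length L = 18 in.
Required throat t_e = P × Ω / (0.6 F_EXX × L) = 72.6 × 2.0 / (0.6 × 70 × 18) = 0.1921 in.
Required leg w = t_e / 0.707 = 0.2717 in → use 5/16 in.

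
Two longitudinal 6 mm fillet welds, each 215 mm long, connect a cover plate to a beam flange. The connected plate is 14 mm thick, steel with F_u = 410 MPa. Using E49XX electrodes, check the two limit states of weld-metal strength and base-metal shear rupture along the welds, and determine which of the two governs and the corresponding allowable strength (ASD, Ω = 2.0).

E49XX → F_EXX = 490 MPa.
t_e = 0.707 × 6 = 4.242 mm; L = 430 mm.
Weld metal: R_n/Ω = (1/2.0) × 0.6 × 490 × 4.242 × 430 × 10⁻³ = 268.1 kN.
Base metal (shear rupture): R_n/Ω = (1/2.0) × 0.6 × 410 × 14 × 430 × 10⁻³ = 740.5 kN.
Governing: weld metal.

R_n/Ω ≈ 268 kN (weld metal governs)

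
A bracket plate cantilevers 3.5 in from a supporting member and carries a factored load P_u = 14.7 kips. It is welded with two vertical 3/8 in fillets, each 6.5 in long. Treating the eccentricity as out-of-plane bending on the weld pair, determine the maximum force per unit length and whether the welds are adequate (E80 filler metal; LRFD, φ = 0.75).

E80XX → F_EXX = 80 ksi.
L_w = 2 × 6.5 = 13 in; section modulus (unit throat) S = 2 × L²/6 = 14.08 in².
Direct shear f_v = P/L_w = 14.7/13 = 1.131 kip/in.
Moment M = P × e = 14.7 × 3.5 = 51.45 kip·in; bending f_b = M/S = 3.653 kip/in.
f_max = √(f_v² + f_b²) = √(1.131² + 3.653²) = 3.824 kip/in.
φr_n = 0.75 × 0.6 × 80 × (0.707 × 0.375) = 9.544 kip/in → adequate.

f_max ≈ 3.82 kip/in; adequate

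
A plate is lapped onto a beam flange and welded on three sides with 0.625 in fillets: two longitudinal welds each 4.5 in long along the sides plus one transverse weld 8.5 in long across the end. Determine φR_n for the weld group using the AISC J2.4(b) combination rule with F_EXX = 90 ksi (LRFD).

φR_n ≈ 365 kip

t_e = 0.707 × 0.625 = 0.4419 in.
R_nwl = 0.6 × 90 × 0.4419 × 9 = 214.8 kip (longitudinal, 2 welds).
R_nwt = 0.6 × 90 × 0.4419 × 8.5 = 202.8 kip (transverse, base value).
(i) R_nwl + R_nwt = 417.6 kip; (ii) 0.85 R_nwl + 1.5 R_nwt = 486.8 kip.
R_n = max = 486.8 kip [governs: (ii)]; φR_n = 365.1 kip.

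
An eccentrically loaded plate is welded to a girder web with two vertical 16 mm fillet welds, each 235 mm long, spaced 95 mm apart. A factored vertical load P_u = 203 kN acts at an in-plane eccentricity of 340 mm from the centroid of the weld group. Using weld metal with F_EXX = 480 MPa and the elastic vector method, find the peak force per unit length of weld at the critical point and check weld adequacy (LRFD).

f_max ≈ 2900 N/mm; NOT adequate

Total weld length L_w = 470 mm. Treat welds as unit-width lines.
Polar moment about centroid: J = 2[d³/12 + d(b/2)²] = 2[235³/12 + 235×47.5²] = 3223000 mm³.
Direct shear f_v = P/L_w = 203×10³ / 470 = 431.9 N/mm (vertical).
Torsion M = P·e = 203×10³ × 340 = 69020000 N·mm.
Critical point at (x, y) = (47.5, 117.5) from centroid. f_tx = M·y/J = 2516 N/mm; f_ty = M·x/J = 1017 N/mm.
Resultant f_max = √[f_tx² + (f_v + f_ty)²] = √[2516² + (431.9 + 1017)²] = 2903 N/mm.
Capacity per unit length: φr_n = 0.75 × 0.6 × 480 × (0.707 × 16) = 2443 N/mm.
2903 > 2443 → NOT adequate.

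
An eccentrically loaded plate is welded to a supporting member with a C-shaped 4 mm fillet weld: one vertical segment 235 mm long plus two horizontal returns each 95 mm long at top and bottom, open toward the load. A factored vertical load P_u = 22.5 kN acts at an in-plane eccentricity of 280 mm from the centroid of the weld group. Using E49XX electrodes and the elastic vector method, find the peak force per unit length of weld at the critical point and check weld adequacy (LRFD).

E49XX → F_EXX = 490 MPa.
Total weld length L_w = 425 mm. Treat welds as unit-width lines.
Centroid: x̄ = 2×95×47.5 / 425 = 21.24 mm from the vertical weld.
Polar moment about centroid: J = I_x + I_y = [235³/12 + 2×95×117.5²] + [235×21.24² + 2(95³/12 + 95×26.26²)] = 4085000 mm³.
Direct shear f_v = P/L_w = 22.5×10³ / 425 = 52.94 N/mm (vertical).
Torsion M = P·e = 22.5×10³ × 280 = 6300000 N·mm.
Critical point at (x, y) = (73.76, 117.5) from centroid. f_tx = M·y/J = 181.2 N/mm; f_ty = M·x/J = 113.8 N/mm.
Resultant f_max = √[f_tx² + (f_v + f_ty)²] = √[181.2² + (52.94 + 113.8)²] = 246.2 N/mm.
Capacity per unit length: φr_n = 0.75 × 0.6 × 490 × (0.707 × 4) = 623.6 N/mm.
246.2 ≤ 623.6 → adequate.

f_max ≈ 246 N/mm; adequate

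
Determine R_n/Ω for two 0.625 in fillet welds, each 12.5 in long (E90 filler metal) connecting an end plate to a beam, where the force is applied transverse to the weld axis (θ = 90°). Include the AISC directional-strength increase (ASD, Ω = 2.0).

R_n/Ω ≈ 447 kip

E90XX → F_EXX = 90 ksi.
t_e = 0.707 × 0.625 = 0.4419 in; A_we = 0.4419 × 25 = 11.05 in².
Directional factor: 1.0 + 0.5 sin^1.5(90°) = 1.5.
F_nw = 0.6 × 90 × 1.5 = 81 ksi.
R_n/Ω = (81 × 11.05) / 2.0 = 447.4 kip.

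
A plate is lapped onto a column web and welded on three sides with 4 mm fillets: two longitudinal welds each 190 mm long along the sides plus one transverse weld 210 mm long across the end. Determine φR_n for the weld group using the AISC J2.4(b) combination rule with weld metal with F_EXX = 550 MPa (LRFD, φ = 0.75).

φR_n ≈ 447 kN

t_e = 0.707 × 4 = 2.828 mm.
R_nwl = 0.6 × 550 × 2.828 × 380 × 10⁻³ = 354.6 kN (longitudinal, 2 welds).
R_nwt = 0.6 × 550 × 2.828 × 210 × 10⁻³ = 196 kN (transverse, base value).
(i) R_nwl + R_nwt = 550.6 kN; (ii) 0.85 R_nwl + 1.5 R_nwt = 595.4 kN.
R_n = max = 595.4 kN [governs: (ii)]; φR_n = 446.6 kN.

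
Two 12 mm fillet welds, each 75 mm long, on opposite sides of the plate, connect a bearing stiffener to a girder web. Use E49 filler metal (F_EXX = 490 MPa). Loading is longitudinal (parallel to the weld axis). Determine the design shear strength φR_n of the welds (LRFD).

Effective throat t_e = 0.707 × 12 = 8.484 mm.
Total length L = 150 mm; A_we = 8.484 × 150 = 1273 mm².
F_nw = 0.6 F_EXX = 0.6 × 490 = 294 MPa.
φR_n = 0.75 × 294 × 1273 × 10⁻³ = 280.6 kN.

φR_n ≈ 281 kN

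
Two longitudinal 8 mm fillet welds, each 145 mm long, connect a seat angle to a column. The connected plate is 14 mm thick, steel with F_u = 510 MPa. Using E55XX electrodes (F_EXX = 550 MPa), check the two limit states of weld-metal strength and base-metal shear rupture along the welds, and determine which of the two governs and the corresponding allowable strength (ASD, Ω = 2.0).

t_e = 0.707 × 8 = 5.656 mm; L = 290 mm.
Weld metal: R_n/Ω = (1/2.0) × 0.6 × 550 × 5.656 × 290 × 10⁻³ = 270.6 kN.
Base metal (shear rupture): R_n/Ω = (1/2.0) × 0.6 × 510 × 14 × 290 × 10⁻³ = 621.2 kN.
Governing: weld metal.

R_n/Ω ≈ 271 kN (weld metal governs)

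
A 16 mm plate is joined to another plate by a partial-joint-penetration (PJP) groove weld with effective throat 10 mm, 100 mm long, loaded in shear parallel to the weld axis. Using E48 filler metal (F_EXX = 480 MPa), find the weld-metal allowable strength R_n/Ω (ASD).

Effective throat (given) t_e = 10 mm.
A_we = 10 × 100 = 1000 mm².
F_nw = 0.6 F_EXX = 288 MPa.
R_n/Ω = (288 × 1000) / 2.0 × 10⁻³ = 144 kN.

R_n/Ω ≈ 144 kN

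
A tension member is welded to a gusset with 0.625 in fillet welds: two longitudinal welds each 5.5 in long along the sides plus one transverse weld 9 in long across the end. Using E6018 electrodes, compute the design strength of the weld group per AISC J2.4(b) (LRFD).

φR_n ≈ 273 kip

E60XX → F_EXX = 60 ksi.
t_e = 0.707 × 0.625 = 0.4419 in.
R_nwl = 0.6 × 60 × 0.4419 × 11 = 175 kip (longitudinal, 2 welds).
R_nwt = 0.6 × 60 × 0.4419 × 9 = 143.2 kip (transverse, base value).
(i) R_nwl + R_nwt = 318.1 kip; (ii) 0.85 R_nwl + 1.5 R_nwt = 363.5 kip.
R_n = max = 363.5 kip [governs: (ii)]; φR_n = 272.6 kip.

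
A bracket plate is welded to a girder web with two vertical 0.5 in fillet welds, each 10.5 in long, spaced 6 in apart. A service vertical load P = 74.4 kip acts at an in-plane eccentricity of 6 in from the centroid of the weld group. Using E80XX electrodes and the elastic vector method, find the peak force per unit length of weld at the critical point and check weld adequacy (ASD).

E80XX → F_EXX = 80 ksi.
Total weld length L_w = 21 in. Treat welds as unit-width lines.
Polar moment about centroid: J = 2[d³/12 + d(b/2)²] = 2[10.5³/12 + 10.5×3²] = 381.9 in³.
Direct shear f_v = P/L_w = 74.4 / 21 = 3.543 kip/in (vertical).
Torsion M = P·e = 74.4 × 6 = 446.4 kip·in.
Critical point at (x, y) = (3, 5.25) from centroid. f_tx = M·y/J = 6.136 kip/in; f_ty = M·x/J = 3.506 kip/in.
Resultant f_max = √[f_tx² + (f_v + f_ty)²] = √[6.136² + (3.543 + 3.506)²] = 9.346 kip/in.
Capacity per unit length: r_n/Ω = (1/2.0) × 0.6 × 80 × (0.707 × 0.5) = 8.484 kip/in.
9.346 > 8.484 → NOT adequate.

f_max ≈ 9.35 kip/in; NOT adequate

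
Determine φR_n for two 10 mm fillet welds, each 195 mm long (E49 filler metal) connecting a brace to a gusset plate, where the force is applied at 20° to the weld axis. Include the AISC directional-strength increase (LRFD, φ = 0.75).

E49XX → F_EXX = 490 MPa.
t_e = 0.707 × 10 = 7.07 mm; A_we = 7.07 × 390 = 2757 mm².
Directional factor: 1.0 + 0.5 sin^1.5(20°) = 1.1.
F_nw = 0.6 × 490 × 1.1 = 323.4 MPa.
φR_n = 0.75 × 323.4 × 2757 × 10⁻³ = 668.8 kN.

φR_n ≈ 669 kN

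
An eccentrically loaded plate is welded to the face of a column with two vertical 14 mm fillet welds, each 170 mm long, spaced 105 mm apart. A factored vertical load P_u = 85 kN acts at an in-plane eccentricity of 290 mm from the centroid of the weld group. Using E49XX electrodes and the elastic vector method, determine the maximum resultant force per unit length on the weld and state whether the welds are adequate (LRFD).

E49XX → F_EXX = 490 MPa.
Total weld length L_w = 340 mm. Treat welds as unit-width lines.
Polar moment about centroid: J = 2[d³/12 + d(b/2)²] = 2[170³/12 + 170×52.5²] = 1756000 mm³.
Direct shear f_v = P/L_w = 85×10³ / 340 = 250 N/mm (vertical).
Torsion M = P·e = 85×10³ × 290 = 24650000 N·mm.
Critical point at (x, y) = (52.5, 85) from centroid. f_tx = M·y/J = 1193 N/mm; f_ty = M·x/J = 737 N/mm.
Resultant f_max = √[f_tx² + (f_v + f_ty)²] = √[1193² + (250 + 737)²] = 1549 N/mm.
Capacity per unit length: φr_n = 0.75 × 0.6 × 490 × (0.707 × 14) = 2183 N/mm.
1549 ≤ 2183 → adequate.

f_max ≈ 1550 N/mm; adequate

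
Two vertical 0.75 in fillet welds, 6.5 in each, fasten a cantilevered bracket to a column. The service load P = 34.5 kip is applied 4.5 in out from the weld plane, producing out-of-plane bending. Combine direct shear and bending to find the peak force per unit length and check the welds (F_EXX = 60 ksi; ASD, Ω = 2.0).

L_w = 2 × 6.5 = 13 in; section modulus (unit throat) S = 2 × L²/6 = 14.08 in².
Direct shear f_v = P/L_w = 34.5/13 = 2.654 kip/in.
Moment M = P × e = 34.5 × 4.5 = 155.25 kip·in; bending f_b = M/S = 11.02 kip/in.
f_max = √(f_v² + f_b²) = √(2.654² + 11.02²) = 11.34 kip/in.
r_n/Ω = (1/2.0) × 0.6 × 60 × (0.707 × 0.75) = 9.544 kip/in → NOT adequate.

f_max ≈ 11.3 kip/in; NOT adequate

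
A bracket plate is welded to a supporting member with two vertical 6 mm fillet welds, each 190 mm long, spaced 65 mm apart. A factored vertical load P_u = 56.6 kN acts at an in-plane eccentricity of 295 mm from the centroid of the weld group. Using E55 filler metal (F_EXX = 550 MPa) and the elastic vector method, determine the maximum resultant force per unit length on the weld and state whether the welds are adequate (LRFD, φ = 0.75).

f_max ≈ 1140 N/mm; NOT adequate

Total weld length L_w = 380 mm. Treat welds as unit-width lines.
Polar moment about centroid: J = 2[d³/12 + d(b/2)²] = 2[190³/12 + 190×32.5²] = 1545000 mm³.
Direct shear f_v = P/L_w = 56.6×10³ / 380 = 148.9 N/mm (vertical).
Torsion M = P·e = 56.6×10³ × 295 = 16697000 N·mm.
Critical point at (x, y) = (32.5, 95) from centroid. f_tx = M·y/J = 1027 N/mm; f_ty = M·x/J = 351.3 N/mm.
Resultant f_max = √[f_tx² + (f_v + f_ty)²] = √[1027² + (148.9 + 351.3)²] = 1142 N/mm.
Capacity per unit length: φr_n = 0.75 × 0.6 × 550 × (0.707 × 6) = 1050 N/mm.
1142 > 1050 → NOT adequate.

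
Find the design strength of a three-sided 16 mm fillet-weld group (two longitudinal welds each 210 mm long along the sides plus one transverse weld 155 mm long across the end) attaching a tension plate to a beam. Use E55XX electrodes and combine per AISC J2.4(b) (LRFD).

E55XX → F_EXX = 550 MPa.
t_e = 0.707 × 16 = 11.31 mm.
R_nwl = 0.6 × 550 × 11.31 × 420 × 10⁻³ = 1568 kN (longitudinal, 2 welds).
R_nwt = 0.6 × 550 × 11.31 × 155 × 10⁻³ = 578.6 kN (transverse, base value).
(i) R_nwl + R_nwt = 2146 kN; (ii) 0.85 R_nwl + 1.5 R_nwt = 2201 kN.
R_n = max = 2201 kN [governs: (ii)]; φR_n = 1650 kN.

φR_n ≈ 1650 kN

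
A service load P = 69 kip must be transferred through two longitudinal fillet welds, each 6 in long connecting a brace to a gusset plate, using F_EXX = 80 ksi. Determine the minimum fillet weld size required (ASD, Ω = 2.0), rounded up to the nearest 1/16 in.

Total weld length L = 12 in.
Required throat t_e = P × Ω / (0.6 F_EXX × L) = 69 × 2.0 / (0.6 × 80 × 12) = 0.2396 in.
Required leg w = t_e / 0.707 = 0.3389 in → use 3/8 in.

w = 3/8 in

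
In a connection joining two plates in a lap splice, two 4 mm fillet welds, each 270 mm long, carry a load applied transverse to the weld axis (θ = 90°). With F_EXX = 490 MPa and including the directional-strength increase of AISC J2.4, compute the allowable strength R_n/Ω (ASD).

R_n/Ω ≈ 337 kN

t_e = 0.707 × 4 = 2.828 mm; A_we = 2.828 × 540 = 1527 mm².
Directional factor: 1.0 + 0.5 sin^1.5(90°) = 1.5.
F_nw = 0.6 × 490 × 1.5 = 441 MPa.
R_n/Ω = (441 × 1527) / 2.0 × 10⁻³ = 336.7 kN.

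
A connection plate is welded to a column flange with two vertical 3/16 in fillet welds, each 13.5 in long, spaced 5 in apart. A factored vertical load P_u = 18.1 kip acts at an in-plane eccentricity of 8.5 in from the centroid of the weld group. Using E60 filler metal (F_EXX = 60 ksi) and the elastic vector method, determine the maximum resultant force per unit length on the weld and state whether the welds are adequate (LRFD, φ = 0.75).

f_max ≈ 2.24 kip/in; adequate

Total weld length L_w = 27 in. Treat welds as unit-width lines.
Polar moment about centroid: J = 2[d³/12 + d(b/2)²] = 2[13.5³/12 + 13.5×2.5²] = 578.8 in³.
Direct shear f_v = P/L_w = 18.1 / 27 = 0.6704 kip/in (vertical).
Torsion M = P·e = 18.1 × 8.5 = 153.85 kip·in.
Critical point at (x, y) = (2.5, 6.75) from centroid. f_tx = M·y/J = 1.794 kip/in; f_ty = M·x/J = 0.6645 kip/in.
Resultant f_max = √[f_tx² + (f_v + f_ty)²] = √[1.794² + (0.6704 + 0.6645)²] = 2.236 kip/in.
Capacity per unit length: φr_n = 0.75 × 0.6 × 60 × (0.707 × 0.1875) = 3.579 kip/in.
2.236 ≤ 3.579 → adequate.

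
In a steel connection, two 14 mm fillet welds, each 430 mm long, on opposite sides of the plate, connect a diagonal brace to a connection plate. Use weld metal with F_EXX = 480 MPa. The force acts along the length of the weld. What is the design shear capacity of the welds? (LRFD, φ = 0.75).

Effective throat t_e = 0.707 × 14 = 9.898 mm.
Total length L = 860 mm; A_we = 9.898 × 860 = 8512 mm².
F_nw = 0.6 F_EXX = 0.6 × 480 = 288 MPa.
φR_n = 0.75 × 288 × 8512 × 10⁻³ = 1839 kN.

φR_n ≈ 1840 kN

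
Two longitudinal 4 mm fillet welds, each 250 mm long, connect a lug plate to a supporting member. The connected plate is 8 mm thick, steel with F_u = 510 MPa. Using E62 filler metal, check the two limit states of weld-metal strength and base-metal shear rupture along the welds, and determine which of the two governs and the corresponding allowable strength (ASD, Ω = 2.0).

R_n/Ω ≈ 263 kN (weld metal governs)

E62XX → F_EXX = 620 MPa.
t_e = 0.707 × 4 = 2.828 mm; L = 500 mm.
Weld metal: R_n/Ω = (1/2.0) × 0.6 × 620 × 2.828 × 500 × 10⁻³ = 263 kN.
Base metal (shear rupture): R_n/Ω = (1/2.0) × 0.6 × 510 × 8 × 500 × 10⁻³ = 612 kN.
Governing: weld metal.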